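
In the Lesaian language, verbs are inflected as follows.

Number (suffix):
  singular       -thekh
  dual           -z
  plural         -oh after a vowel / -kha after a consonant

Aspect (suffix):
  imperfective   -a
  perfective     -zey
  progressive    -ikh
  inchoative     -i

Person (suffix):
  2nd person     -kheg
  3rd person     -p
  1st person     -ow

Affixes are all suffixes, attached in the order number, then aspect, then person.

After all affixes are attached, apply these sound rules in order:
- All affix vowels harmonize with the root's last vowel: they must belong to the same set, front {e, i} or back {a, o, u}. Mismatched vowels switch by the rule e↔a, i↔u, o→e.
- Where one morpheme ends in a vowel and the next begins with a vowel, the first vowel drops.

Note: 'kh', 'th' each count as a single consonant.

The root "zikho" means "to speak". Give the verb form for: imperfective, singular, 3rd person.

zikhothakhap

Attach number singular -thekh → zikhothekh.
Attach aspect imperfective -a → zikhothekha.
Attach person 3rd person -p → zikhothekhap.
Apply vowel harmony: zikhothekhap → zikhothakhap.
Vowel deletion: no change.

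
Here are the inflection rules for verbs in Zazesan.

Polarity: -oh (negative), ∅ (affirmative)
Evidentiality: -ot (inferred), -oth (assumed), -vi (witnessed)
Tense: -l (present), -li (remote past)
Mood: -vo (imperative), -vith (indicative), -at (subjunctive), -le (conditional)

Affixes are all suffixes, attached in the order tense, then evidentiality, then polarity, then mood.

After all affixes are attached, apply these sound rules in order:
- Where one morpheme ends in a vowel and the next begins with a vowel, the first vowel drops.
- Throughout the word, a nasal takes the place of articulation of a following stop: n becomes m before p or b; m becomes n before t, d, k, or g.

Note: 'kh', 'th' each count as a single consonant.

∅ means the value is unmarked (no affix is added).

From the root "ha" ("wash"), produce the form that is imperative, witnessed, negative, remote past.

Attach tense remote past -li → hali.
Attach evidentiality witnessed -vi → halivi.
Attach polarity negative -oh → halivioh.
Attach mood imperative -vo → haliviohvo.
Apply vowel deletion: haliviohvo → halivohvo.
Nasal assimilation: no change.

halivohvo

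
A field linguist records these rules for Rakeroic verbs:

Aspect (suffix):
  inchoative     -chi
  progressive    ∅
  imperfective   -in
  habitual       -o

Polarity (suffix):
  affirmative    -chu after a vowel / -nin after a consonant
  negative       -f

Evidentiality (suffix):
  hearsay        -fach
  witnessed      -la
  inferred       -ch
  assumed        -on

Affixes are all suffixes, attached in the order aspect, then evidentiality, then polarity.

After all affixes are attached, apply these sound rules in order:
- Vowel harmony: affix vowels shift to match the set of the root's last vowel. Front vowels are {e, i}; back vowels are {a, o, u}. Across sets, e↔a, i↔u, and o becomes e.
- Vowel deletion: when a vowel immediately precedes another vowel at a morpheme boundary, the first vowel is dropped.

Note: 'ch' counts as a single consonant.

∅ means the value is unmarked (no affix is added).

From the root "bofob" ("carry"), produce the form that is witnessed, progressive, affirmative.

bofoblachu

aspect = progressive: zero marking, form stays bofob.
Attach evidentiality witnessed -la → bofobla.
Attach polarity affirmative -chu (after vowel 'a') → bofoblachu.
Vowel harmony: no change.
Vowel deletion: no change.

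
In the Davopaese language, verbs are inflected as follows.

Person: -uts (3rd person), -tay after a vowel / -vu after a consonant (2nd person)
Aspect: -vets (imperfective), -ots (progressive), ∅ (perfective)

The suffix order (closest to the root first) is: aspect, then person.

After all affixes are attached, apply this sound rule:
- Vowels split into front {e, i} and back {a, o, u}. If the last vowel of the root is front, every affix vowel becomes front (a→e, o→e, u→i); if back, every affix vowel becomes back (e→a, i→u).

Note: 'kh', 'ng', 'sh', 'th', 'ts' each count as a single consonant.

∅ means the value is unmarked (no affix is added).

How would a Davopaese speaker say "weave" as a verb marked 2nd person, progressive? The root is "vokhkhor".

vokhkhorotsvu

Attach aspect progressive -ots → vokhkhorots.
Attach person 2nd person -vu (after consonant 'ts') → vokhkhorotsvu.
Vowel harmony: no change.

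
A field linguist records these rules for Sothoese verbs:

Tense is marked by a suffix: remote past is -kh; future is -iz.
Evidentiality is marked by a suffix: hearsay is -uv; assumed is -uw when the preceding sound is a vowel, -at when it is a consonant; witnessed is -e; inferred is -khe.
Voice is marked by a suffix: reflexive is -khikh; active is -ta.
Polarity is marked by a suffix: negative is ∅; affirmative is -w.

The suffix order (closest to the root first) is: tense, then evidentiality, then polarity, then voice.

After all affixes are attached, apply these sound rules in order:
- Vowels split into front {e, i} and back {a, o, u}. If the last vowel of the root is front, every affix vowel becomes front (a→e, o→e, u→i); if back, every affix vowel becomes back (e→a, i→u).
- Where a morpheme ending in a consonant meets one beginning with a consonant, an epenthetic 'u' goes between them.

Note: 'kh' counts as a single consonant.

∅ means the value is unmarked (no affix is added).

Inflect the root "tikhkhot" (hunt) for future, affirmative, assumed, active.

tikhkhotuzatuwuta

Attach tense future -iz → tikhkhotiz.
Attach evidentiality assumed -at (after consonant 'z') → tikhkhotizat.
Attach polarity affirmative -w → tikhkhotizatw.
Attach voice active -ta → tikhkhotizatwta.
Apply vowel harmony: tikhkhotizatwta → tikhkhotuzatwta.
Apply epenthesis: tikhkhotuzatwta → tikhkhotuzatuwuta.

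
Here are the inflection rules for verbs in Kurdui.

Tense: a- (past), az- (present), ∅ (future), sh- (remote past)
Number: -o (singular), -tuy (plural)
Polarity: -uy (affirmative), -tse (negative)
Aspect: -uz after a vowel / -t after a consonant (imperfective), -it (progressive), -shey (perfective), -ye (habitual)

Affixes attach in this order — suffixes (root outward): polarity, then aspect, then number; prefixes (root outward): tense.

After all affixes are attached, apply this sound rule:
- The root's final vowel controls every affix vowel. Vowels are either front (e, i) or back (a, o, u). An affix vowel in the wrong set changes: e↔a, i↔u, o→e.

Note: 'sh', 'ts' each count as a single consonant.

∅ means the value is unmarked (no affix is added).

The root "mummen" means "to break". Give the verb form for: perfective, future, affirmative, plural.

mummeniysheytiy

Attach polarity affirmative -uy → mummenuy.
Attach aspect perfective -shey → mummenuyshey.
tense = future: zero marking, form stays mummenuyshey.
Attach number plural -tuy → mummenuysheytuy.
Apply vowel harmony: mummenuysheytuy → mummeniysheytiy.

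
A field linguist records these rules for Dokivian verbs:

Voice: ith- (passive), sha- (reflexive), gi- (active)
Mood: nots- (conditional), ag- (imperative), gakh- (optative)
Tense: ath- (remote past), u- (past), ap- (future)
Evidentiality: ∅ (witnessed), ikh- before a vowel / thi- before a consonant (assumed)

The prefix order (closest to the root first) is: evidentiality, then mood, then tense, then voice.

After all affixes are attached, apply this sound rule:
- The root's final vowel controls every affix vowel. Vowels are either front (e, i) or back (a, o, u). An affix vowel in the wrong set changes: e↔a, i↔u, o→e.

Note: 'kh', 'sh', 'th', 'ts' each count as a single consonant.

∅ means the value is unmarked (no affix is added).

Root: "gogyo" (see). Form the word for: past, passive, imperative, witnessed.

evidentiality = witnessed: zero marking, form stays gogyo.
Attach mood imperative ag- → aggogyo.
Attach tense past u- → uaggogyo.
Attach voice passive ith- → ithuaggogyo.
Apply vowel harmony: ithuaggogyo → uthuaggogyo.

uthuaggogyo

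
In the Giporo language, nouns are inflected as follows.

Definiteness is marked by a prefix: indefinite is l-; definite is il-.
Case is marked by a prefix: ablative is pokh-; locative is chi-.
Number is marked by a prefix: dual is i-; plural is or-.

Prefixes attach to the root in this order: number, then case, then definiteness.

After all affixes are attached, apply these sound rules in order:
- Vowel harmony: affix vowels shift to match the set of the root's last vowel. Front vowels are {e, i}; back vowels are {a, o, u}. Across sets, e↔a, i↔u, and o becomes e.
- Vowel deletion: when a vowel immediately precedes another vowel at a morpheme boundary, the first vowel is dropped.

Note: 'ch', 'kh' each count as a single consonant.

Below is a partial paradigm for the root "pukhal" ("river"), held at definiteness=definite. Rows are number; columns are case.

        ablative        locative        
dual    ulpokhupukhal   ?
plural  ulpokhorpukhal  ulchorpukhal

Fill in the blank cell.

ulchupukhal

Attach number dual i- → ipukhal.
Attach case locative chi- → chiipukhal.
Attach definiteness definite il- → ilchiipukhal.
Apply vowel harmony: ilchiipukhal → ulchuupukhal.
Apply vowel deletion: ulchuupukhal → ulchupukhal.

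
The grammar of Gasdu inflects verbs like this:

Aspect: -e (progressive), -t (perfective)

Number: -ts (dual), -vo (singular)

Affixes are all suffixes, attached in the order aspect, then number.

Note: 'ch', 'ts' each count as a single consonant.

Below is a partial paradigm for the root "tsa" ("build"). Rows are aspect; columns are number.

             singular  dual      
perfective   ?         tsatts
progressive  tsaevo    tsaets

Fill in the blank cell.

Attach aspect perfective -t → tsat.
Attach number singular -vo → tsatvo.

tsatvo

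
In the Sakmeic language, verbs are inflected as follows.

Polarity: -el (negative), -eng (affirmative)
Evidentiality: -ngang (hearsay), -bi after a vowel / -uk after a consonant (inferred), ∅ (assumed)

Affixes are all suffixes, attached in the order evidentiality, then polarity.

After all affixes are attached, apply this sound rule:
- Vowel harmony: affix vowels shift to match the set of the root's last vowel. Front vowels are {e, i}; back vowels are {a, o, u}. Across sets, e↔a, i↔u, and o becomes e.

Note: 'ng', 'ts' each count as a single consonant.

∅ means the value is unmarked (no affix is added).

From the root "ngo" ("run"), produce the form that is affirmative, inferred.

ngobuang

Attach evidentiality inferred -bi (after vowel 'o') → ngobi.
Attach polarity affirmative -eng → ngobieng.
Apply vowel harmony: ngobieng → ngobuang.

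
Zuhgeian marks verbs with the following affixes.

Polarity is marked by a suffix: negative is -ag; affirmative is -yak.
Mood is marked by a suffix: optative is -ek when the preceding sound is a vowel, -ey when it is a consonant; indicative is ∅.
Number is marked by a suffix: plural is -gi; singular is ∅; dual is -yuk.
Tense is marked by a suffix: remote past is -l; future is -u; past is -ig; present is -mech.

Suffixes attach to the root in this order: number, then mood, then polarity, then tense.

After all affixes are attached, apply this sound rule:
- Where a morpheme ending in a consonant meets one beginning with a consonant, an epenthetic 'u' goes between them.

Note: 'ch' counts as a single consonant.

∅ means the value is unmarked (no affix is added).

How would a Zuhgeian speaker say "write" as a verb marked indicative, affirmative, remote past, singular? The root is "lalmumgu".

number = singular: zero marking, form stays lalmumgu.
mood = indicative: zero marking, form stays lalmumgu.
Attach polarity affirmative -yak → lalmumguyak.
Attach tense remote past -l → lalmumguyakl.
Apply epenthesis: lalmumguyakl → lalmumguyakul.

lalmumguyakul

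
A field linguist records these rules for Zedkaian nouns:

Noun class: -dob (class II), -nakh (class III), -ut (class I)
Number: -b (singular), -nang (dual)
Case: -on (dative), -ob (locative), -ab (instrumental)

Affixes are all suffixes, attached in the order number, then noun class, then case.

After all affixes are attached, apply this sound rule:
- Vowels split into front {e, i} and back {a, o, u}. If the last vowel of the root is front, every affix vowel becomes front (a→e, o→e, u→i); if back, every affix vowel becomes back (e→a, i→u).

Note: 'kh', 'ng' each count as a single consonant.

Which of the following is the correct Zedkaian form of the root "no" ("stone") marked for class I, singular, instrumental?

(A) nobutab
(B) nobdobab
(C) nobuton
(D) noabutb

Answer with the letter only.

A

Attach number singular -b → nob.
Attach noun class class I -ut → nobut.
Attach case instrumental -ab → nobutab.
Vowel harmony: no change.
So the correct form is nobutab, option (A).
(B) nobdobab is wrong: it uses class II instead of class I for noun class.
(D) noabutb is wrong: it has the affixes in the wrong order.
(C) nobuton is wrong: it uses dative instead of instrumental for case.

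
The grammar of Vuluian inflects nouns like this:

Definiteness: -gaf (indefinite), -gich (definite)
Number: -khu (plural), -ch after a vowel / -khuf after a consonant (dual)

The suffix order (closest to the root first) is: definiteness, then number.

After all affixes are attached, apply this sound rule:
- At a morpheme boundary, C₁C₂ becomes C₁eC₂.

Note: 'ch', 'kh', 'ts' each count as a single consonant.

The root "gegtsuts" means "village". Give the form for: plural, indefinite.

gegtsutsegafekhu

Attach definiteness indefinite -gaf → gegtsutsgaf.
Attach number plural -khu → gegtsutsgafkhu.
Apply epenthesis: gegtsutsgafkhu → gegtsutsegafekhu.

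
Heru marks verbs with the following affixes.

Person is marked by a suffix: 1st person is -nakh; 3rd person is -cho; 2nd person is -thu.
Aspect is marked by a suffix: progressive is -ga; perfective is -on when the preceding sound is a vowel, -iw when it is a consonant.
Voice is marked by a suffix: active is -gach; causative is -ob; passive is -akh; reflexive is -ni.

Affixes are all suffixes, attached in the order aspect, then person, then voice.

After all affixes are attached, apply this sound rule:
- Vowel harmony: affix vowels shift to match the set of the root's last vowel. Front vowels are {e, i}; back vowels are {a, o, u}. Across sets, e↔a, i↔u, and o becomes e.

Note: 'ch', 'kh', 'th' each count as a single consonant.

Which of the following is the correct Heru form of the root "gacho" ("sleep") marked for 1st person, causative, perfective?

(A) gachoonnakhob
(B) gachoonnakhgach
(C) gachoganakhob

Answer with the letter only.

Attach aspect perfective -on (after vowel 'o') → gachoon.
Attach person 1st person -nakh → gachoonnakh.
Attach voice causative -ob → gachoonnakhob.
Vowel harmony: no change.
So the correct form is gachoonnakhob, option (A).
(B) gachoonnakhgach is wrong: it uses active instead of causative for voice.
(C) gachoganakhob is wrong: it uses progressive instead of perfective for aspect.

A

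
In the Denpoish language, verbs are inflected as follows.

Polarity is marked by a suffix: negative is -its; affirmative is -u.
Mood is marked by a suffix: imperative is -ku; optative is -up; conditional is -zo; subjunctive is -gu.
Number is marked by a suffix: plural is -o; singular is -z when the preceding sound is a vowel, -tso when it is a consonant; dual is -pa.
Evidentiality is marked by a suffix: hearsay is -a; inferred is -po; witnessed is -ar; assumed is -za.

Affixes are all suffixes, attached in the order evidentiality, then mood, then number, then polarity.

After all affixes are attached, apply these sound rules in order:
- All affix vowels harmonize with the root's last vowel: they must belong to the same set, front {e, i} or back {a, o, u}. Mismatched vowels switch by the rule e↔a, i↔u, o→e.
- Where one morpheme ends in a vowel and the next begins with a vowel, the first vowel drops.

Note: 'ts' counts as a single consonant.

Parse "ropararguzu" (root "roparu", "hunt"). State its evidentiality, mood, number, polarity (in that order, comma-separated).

Segment: roparu-ar-gu-z-u.
evidentiality: -ar → witnessed.
mood: -gu → subjunctive.
number: -z/tso → singular.
polarity: -u → affirmative.

witnessed, subjunctive, singular, affirmative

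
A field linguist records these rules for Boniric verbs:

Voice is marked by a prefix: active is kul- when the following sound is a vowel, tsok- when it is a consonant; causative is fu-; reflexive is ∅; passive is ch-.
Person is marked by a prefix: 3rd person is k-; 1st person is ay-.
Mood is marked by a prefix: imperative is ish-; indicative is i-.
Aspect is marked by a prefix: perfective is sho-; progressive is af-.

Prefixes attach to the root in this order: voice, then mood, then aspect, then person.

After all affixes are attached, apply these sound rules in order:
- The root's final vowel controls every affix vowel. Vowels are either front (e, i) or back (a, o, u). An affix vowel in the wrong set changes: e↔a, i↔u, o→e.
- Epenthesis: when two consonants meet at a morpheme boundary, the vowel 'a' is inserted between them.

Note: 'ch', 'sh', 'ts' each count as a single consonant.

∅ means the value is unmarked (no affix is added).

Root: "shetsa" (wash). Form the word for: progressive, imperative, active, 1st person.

Attach voice active tsok- (before consonant 'sh') → tsokshetsa.
Attach mood imperative ish- → ishtsokshetsa.
Attach aspect progressive af- → afishtsokshetsa.
Attach person 1st person ay- → ayafishtsokshetsa.
Apply vowel harmony: ayafishtsokshetsa → ayafushtsokshetsa.
Apply epenthesis: ayafushtsokshetsa → ayafushatsokashetsa.

ayafushatsokashetsa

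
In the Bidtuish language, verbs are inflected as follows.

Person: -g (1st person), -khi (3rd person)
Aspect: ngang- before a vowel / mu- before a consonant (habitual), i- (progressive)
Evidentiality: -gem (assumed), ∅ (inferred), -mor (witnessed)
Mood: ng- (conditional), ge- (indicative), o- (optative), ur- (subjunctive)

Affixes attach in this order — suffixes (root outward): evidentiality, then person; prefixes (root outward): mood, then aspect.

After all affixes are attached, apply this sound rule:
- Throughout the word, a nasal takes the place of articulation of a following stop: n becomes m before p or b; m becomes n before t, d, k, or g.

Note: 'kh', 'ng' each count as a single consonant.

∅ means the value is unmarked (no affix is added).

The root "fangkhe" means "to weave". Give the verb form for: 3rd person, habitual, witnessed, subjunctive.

ngangurfangkhemorkhi

Attach mood subjunctive ur- → urfangkhe.
Attach evidentiality witnessed -mor → urfangkhemor.
Attach aspect habitual ngang- (before vowel 'u') → ngangurfangkhemor.
Attach person 3rd person -khi → ngangurfangkhemorkhi.
Nasal assimilation: no change.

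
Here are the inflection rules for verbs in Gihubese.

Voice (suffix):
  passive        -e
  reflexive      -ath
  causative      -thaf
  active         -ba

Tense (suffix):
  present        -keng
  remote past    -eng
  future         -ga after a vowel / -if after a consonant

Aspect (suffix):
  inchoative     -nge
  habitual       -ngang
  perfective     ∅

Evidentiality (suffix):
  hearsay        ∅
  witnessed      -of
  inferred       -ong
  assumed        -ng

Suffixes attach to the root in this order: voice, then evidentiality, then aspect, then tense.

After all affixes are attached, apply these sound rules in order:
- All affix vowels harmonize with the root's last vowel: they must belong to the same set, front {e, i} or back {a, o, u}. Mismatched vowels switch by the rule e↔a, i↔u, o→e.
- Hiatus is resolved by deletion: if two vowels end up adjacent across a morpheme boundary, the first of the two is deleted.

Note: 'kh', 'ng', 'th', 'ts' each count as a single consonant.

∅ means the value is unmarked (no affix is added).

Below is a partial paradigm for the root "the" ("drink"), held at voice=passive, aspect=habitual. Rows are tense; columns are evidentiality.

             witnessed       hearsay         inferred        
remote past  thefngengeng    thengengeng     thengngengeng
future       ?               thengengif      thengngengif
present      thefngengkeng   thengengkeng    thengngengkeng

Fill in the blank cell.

Attach voice passive -e → thee.
Attach evidentiality witnessed -of → theeof.
Attach aspect habitual -ngang → theeofngang.
Attach tense future -if (after consonant 'ng') → theeofngangif.
Apply vowel harmony: theeofngangif → theeefngengif.
Apply vowel deletion: theeefngengif → thefngengif.

thefngengif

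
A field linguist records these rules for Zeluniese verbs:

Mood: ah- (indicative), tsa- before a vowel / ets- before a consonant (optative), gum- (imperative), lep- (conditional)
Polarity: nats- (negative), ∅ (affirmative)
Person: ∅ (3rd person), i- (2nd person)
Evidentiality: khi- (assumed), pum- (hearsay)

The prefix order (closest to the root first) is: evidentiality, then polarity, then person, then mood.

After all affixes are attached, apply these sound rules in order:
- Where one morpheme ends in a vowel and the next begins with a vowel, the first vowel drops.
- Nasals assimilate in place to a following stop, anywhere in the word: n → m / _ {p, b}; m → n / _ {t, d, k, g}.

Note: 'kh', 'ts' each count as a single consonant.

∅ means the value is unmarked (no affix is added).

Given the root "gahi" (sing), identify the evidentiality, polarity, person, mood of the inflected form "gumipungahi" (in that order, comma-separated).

hearsay, affirmative, 2nd person, imperative

Segment: gum-i-pum-gahi.
evidentiality: pum- → hearsay.
polarity: ∅ → affirmative.
person: i- → 2nd person.
mood: gum- → imperative.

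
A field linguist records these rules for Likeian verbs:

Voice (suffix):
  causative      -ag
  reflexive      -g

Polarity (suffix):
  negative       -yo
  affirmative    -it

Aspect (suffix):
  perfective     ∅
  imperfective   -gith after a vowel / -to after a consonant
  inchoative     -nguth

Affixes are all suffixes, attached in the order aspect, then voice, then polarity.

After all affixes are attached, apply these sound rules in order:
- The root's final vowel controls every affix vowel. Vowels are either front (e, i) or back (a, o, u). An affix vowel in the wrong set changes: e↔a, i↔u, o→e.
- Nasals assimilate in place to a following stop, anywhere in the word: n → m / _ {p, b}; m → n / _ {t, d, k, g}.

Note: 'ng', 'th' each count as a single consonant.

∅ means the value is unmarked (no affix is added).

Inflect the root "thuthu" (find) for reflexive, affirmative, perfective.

aspect = perfective: zero marking, form stays thuthu.
Attach voice reflexive -g → thuthug.
Attach polarity affirmative -it → thuthugit.
Apply vowel harmony: thuthugit → thuthugut.
Nasal assimilation: no change.

thuthugut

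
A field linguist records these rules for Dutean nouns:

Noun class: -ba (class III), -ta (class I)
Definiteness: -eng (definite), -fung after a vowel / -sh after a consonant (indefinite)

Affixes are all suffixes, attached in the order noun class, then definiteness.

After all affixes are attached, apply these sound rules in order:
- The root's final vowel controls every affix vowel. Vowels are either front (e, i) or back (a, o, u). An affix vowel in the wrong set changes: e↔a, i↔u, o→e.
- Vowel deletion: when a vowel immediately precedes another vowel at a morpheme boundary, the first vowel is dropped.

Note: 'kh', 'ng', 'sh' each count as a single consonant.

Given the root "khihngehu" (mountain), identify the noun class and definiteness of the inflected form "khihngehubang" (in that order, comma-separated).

Segment: khihngehu-ba-eng.
noun class: -ba → class III.
definiteness: -eng → definite.

class III, definite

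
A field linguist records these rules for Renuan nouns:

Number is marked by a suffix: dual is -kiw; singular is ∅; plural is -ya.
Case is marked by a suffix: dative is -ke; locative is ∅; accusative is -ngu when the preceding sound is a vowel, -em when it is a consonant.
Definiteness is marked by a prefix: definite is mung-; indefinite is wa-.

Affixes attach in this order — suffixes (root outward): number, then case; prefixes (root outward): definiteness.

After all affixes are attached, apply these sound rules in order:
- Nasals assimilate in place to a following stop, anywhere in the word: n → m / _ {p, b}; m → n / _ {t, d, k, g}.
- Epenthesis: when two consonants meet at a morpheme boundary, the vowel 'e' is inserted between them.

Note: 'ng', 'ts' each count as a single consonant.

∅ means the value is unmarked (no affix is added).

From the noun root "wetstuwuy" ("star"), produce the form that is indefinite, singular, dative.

wawetstuwuyeke

Attach definiteness indefinite wa- → wawetstuwuy.
number = singular: zero marking, form stays wawetstuwuy.
Attach case dative -ke → wawetstuwuyke.
Nasal assimilation: no change.
Apply epenthesis: wawetstuwuyke → wawetstuwuyeke.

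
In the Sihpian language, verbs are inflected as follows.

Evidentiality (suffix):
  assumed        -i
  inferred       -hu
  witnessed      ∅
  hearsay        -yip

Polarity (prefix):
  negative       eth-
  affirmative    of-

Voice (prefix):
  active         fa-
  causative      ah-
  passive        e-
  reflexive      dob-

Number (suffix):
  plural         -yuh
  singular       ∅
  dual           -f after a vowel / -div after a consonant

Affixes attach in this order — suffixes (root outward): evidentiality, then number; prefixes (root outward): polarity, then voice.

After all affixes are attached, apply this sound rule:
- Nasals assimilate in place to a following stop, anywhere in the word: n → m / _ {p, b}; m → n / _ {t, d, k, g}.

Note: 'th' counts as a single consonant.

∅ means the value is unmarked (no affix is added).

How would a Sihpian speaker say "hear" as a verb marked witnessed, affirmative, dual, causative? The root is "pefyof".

Attach polarity affirmative of- → ofpefyof.
Attach voice causative ah- → ahofpefyof.
evidentiality = witnessed: zero marking, form stays ahofpefyof.
Attach number dual -div (after consonant 'f') → ahofpefyofdiv.
Nasal assimilation: no change.

ahofpefyofdiv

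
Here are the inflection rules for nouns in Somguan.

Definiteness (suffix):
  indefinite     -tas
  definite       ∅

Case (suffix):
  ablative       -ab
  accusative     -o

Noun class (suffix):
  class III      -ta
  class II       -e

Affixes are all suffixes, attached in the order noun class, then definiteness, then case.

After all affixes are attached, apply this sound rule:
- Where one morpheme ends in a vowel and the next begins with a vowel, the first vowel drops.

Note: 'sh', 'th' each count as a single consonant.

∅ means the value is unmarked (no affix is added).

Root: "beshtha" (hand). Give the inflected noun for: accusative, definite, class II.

Attach noun class class II -e → beshthae.
definiteness = definite: zero marking, form stays beshthae.
Attach case accusative -o → beshthaeo.
Apply vowel deletion: beshthaeo → beshtho.

beshtho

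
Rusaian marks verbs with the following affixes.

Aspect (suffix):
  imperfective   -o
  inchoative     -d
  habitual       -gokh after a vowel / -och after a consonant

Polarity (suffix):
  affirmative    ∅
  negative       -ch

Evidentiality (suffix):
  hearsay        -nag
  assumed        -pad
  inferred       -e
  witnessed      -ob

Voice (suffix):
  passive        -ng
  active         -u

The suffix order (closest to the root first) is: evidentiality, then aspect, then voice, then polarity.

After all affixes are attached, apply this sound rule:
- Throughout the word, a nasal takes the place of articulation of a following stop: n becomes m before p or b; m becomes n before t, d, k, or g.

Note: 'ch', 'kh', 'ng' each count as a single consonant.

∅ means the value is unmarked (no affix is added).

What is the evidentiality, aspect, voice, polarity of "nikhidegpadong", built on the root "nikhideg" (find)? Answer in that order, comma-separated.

assumed, imperfective, passive, affirmative

Segment: nikhideg-pad-o-ng.
evidentiality: -pad → assumed.
aspect: -o → imperfective.
voice: -ng → passive.
polarity: ∅ → affirmative.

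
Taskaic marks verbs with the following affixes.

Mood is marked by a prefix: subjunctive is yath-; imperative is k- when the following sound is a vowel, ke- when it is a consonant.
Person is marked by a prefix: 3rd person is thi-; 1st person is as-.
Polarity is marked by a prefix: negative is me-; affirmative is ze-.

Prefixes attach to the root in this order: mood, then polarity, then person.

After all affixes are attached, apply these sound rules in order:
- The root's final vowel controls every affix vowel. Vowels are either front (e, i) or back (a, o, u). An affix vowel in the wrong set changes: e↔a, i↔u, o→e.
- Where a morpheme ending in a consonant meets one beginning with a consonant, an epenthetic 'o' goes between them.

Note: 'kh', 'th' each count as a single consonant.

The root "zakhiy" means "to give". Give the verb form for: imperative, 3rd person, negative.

Attach mood imperative ke- (before consonant 'z') → kezakhiy.
Attach polarity negative me- → mekezakhiy.
Attach person 3rd person thi- → thimekezakhiy.
Vowel harmony: no change.
Epenthesis: no change.

thimekezakhiy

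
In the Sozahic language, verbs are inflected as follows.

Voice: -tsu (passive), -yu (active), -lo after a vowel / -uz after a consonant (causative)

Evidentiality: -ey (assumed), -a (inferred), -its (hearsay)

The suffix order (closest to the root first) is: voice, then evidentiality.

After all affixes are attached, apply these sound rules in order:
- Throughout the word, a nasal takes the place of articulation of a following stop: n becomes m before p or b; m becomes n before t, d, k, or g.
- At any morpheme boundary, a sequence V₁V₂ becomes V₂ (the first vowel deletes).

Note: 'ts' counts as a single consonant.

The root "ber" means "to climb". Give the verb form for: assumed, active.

Attach voice active -yu → beryu.
Attach evidentiality assumed -ey → beryuey.
Nasal assimilation: no change.
Apply vowel deletion: beryuey → beryey.

beryey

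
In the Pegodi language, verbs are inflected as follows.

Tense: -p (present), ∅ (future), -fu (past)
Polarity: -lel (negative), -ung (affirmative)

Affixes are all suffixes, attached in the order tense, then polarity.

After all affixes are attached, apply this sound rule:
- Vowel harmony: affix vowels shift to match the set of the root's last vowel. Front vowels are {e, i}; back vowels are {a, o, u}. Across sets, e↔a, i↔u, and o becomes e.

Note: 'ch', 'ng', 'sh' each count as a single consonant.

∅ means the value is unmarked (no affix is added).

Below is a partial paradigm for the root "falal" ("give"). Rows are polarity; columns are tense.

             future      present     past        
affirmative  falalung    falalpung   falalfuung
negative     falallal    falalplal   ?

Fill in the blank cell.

falalfulal

Attach tense past -fu → falalfu.
Attach polarity negative -lel → falalfulel.
Apply vowel harmony: falalfulel → falalfulal.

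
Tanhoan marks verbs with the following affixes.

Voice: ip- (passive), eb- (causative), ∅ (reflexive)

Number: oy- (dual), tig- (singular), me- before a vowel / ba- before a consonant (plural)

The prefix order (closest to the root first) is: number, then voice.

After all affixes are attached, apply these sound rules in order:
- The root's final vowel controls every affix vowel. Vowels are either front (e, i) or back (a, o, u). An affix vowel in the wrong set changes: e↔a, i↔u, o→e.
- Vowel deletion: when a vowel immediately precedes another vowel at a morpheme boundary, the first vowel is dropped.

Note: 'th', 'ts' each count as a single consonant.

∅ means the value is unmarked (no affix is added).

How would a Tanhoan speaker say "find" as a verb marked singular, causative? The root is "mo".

abtugmo

Attach number singular tig- → tigmo.
Attach voice causative eb- → ebtigmo.
Apply vowel harmony: ebtigmo → abtugmo.
Vowel deletion: no change.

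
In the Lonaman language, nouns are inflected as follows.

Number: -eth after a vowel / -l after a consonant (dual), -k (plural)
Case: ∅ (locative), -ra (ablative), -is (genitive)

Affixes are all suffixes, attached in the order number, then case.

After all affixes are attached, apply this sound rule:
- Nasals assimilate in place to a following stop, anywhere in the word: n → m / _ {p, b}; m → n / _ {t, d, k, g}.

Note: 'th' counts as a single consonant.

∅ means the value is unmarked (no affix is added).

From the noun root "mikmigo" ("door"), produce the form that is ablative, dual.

Attach number dual -eth (after vowel 'o') → mikmigoeth.
Attach case ablative -ra → mikmigoethra.
Nasal assimilation: no change.

mikmigoethra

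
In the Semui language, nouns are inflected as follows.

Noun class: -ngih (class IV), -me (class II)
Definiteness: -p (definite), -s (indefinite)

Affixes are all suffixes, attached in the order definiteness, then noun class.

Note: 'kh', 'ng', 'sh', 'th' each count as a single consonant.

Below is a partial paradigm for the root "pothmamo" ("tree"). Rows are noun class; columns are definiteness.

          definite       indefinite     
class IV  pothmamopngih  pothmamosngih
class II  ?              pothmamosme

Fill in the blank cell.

Attach definiteness definite -p → pothmamop.
Attach noun class class II -me → pothmamopme.

pothmamopme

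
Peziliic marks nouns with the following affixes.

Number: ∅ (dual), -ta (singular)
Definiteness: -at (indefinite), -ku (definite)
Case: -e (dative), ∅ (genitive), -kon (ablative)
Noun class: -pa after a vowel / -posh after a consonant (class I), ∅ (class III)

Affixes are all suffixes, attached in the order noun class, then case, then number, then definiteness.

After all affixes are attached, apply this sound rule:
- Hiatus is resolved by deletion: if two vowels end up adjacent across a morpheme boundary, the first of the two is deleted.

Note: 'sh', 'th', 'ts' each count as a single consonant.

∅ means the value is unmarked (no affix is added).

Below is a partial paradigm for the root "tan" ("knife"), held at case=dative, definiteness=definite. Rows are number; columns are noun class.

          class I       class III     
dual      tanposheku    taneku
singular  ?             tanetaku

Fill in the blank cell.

tanposhetaku

Attach noun class class I -posh (after consonant 'n') → tanposh.
Attach case dative -e → tanposhe.
Attach number singular -ta → tanposheta.
Attach definiteness definite -ku → tanposhetaku.
Vowel deletion: no change.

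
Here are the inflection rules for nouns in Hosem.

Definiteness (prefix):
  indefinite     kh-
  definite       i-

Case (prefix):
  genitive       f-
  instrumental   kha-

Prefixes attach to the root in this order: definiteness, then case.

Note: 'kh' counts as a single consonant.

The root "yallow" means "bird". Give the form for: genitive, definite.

fiyallow

Attach definiteness definite i- → iyallow.
Attach case genitive f- → fiyallow.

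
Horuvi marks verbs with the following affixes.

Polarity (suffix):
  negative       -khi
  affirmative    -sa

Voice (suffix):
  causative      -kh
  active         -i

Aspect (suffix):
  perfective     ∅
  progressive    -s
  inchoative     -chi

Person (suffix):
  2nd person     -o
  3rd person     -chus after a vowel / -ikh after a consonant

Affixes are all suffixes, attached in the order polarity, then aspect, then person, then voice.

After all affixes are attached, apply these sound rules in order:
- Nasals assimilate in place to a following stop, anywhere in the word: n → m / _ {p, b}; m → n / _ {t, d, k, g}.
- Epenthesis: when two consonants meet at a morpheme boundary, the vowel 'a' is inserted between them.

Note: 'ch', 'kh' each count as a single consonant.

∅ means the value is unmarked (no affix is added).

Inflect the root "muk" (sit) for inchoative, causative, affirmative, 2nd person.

mukasachiokh

Attach polarity affirmative -sa → muksa.
Attach aspect inchoative -chi → muksachi.
Attach person 2nd person -o → muksachio.
Attach voice causative -kh → muksachiokh.
Nasal assimilation: no change.
Apply epenthesis: muksachiokh → mukasachiokh.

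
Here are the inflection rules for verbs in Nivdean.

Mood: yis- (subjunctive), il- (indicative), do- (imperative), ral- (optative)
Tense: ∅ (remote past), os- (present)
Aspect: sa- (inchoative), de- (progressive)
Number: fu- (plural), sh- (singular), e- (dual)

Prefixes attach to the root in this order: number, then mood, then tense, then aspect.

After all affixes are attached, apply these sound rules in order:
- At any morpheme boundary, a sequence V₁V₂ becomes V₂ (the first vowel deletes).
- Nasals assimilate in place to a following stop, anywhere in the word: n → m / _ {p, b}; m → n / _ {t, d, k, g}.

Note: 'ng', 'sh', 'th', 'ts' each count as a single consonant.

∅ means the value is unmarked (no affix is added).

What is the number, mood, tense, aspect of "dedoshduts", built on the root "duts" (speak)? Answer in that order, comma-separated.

Segment: de-do-sh-duts.
number: sh- → singular.
mood: do- → imperative.
tense: ∅ → remote past.
aspect: de- → progressive.

singular, imperative, remote past, progressive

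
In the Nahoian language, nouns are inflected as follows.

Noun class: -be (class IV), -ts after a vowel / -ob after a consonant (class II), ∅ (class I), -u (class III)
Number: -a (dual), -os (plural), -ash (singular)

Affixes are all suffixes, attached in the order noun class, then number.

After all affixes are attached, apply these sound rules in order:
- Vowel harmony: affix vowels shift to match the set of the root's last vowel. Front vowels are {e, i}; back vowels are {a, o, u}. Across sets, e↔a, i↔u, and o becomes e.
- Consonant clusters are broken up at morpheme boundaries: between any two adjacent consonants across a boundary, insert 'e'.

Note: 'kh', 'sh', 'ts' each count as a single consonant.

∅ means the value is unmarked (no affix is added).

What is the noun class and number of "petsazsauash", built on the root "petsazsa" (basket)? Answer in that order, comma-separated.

class III, singular

Segment: petsazsa-u-ash.
noun class: -u → class III.
number: -ash → singular.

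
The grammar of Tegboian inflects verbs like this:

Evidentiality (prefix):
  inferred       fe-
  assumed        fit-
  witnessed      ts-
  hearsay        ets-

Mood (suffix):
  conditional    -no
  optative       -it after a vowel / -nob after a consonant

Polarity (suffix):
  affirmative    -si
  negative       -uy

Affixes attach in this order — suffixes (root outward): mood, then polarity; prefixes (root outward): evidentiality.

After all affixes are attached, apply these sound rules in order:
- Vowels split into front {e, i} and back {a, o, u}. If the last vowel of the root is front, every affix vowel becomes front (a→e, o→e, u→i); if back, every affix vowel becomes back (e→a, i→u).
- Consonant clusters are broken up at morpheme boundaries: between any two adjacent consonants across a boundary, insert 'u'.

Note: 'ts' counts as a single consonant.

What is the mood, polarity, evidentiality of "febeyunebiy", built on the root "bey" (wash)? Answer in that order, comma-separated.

optative, negative, inferred

Segment: fe-bey-nob-uy.
mood: -it/nob → optative.
polarity: -uy → negative.
evidentiality: fe- → inferred.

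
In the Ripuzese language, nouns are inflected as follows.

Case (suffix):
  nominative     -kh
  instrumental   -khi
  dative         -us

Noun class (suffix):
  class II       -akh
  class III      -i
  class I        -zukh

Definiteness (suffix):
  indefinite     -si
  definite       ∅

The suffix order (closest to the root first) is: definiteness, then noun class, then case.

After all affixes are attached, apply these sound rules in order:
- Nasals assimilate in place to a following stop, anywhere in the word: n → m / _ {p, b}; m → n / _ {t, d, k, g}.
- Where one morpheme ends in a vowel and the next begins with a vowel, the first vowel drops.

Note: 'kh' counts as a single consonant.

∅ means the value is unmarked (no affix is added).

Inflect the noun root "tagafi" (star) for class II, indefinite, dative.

tagafisakhus

Attach definiteness indefinite -si → tagafisi.
Attach noun class class II -akh → tagafisiakh.
Attach case dative -us → tagafisiakhus.
Nasal assimilation: no change.
Apply vowel deletion: tagafisiakhus → tagafisakhus.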